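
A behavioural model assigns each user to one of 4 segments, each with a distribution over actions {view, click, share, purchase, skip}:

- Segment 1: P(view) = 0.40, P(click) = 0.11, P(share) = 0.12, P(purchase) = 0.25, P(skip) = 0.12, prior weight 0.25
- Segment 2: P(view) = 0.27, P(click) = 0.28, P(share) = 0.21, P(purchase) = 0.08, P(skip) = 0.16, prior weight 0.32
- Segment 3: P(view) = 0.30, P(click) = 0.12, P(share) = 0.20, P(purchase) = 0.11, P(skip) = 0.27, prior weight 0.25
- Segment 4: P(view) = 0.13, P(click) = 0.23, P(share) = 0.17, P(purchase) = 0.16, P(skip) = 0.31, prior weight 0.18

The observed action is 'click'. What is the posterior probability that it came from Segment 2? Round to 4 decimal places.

0.4753

The responsibility of component k is π_k f_k(x) divided by Σ_j π_j f_j(x).
Component likelihoods at x = 'click':
  p_1 = P(click | comp) = 0.11
  p_2 = P(click | comp) = 0.28
  p_3 = P(click | comp) = 0.12
  p_4 = P(click | comp) = 0.23
Unnormalised posteriors:
  π_1·p_1 = 0.25 × 0.11 = 0.0275
  π_2·p_2 = 0.32 × 0.28 = 0.0896
  π_3·p_3 = 0.25 × 0.12 = 0.03
  π_4·p_4 = 0.18 × 0.23 = 0.0414
Denominator: 0.0275 + 0.0896 + 0.03 + 0.0414 = 0.1885
Responsibility of Segment 2: 0.0896 / 0.1885 ≈ 0.4753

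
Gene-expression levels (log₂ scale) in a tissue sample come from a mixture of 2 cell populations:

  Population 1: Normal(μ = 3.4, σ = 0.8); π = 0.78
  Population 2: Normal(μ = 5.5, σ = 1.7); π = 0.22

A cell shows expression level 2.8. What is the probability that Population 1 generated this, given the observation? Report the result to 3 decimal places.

0.953

Posterior ∝ prior × likelihood, so P(k | x) ∝ w_k f_k(x); normalise over all components.
Normal densities:
  L_1 = 0.376422
  L_2 = 0.0664828
Unnormalised posteriors:
  w_1·L_1 = 0.78 × 0.376422 = 0.293609
  w_2·L_2 = 0.22 × 0.0664828 = 0.0146262
Normaliser: 0.293609 + 0.0146262 = 0.308235
Responsibility of Population 1: 0.293609 / 0.308235 ≈ 0.953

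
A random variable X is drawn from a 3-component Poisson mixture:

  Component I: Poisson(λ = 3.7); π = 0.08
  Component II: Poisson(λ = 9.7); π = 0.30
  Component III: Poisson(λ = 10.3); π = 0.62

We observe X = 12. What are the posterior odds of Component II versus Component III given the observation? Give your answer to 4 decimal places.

Since P(k|x) ∝ w_k f_k(x), the posterior odds are w_i f_i(x) / (w_j f_j(x)).
Evaluate each component's likelihood at the observed value:
  f_I = e^(−3.7)·3.7^12/12! = 0.000339777
  f_II = e^(−9.7)·9.7^12/12! = 0.0887702
  f_III = e^(−10.3)·10.3^12/12! = 0.10011
Posterior odds = (w_II·f_II) / (w_III·f_III) = (0.30·0.0887702) / (0.62·0.10011) = 0.0266311 / 0.0620681 ≈ 0.4291

0.4291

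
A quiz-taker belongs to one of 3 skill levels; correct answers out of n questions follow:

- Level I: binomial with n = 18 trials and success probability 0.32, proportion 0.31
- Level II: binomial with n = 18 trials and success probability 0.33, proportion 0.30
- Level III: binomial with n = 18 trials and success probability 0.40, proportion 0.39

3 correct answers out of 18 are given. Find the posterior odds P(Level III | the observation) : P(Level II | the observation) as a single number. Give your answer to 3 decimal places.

Posterior odds = (π_i f_i(x)) / (π_j f_j(x)); the normalising sum cancels.
Binomial probabilities:
  L_I = C(18,3)·0.32^3·0.68^15 = 816·0.032768·0.0030735 = 0.0821814
  L_II = C(18,3)·0.33^3·0.67^15 = 816·0.035937·0.00246106 = 0.0721696
  L_III = C(18,3)·0.40^3·0.60^15 = 816·0.064·0.000470185 = 0.0245549
Posterior odds = (π_III·L_III) / (π_II·L_II) = (0.39·0.0245549) / (0.30·0.0721696) = 0.00957643 / 0.0216509 ≈ 0.442

0.442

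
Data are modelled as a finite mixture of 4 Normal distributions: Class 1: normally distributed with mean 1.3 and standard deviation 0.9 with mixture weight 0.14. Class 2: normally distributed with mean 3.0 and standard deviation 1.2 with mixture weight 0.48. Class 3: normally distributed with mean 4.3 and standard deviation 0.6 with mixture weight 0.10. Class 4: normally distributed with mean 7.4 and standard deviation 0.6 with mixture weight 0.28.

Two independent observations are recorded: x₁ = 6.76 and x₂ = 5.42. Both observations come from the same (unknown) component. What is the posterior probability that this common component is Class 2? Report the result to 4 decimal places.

P(component k | x) = π_k·f_k(x) / marginal(x), where marginal(x) = Σ_j π_j·f_j(x).
Since both observations come from the same component, the likelihood for component k is f_k(x₁)·f_k(x₂).
  L_1 = [4.51527e-09] × [1.24773e-05] = 5.63382e-14
  L_2 = [0.00245372] × [0.0435114] = 0.000106765
  L_3 = [0.000148769] × [0.116445] = 1.73235e-05
  L_4 = [0.376438] × [0.00287095] = 0.00108073
Prior × likelihood for each component:
  π_1·L_1 = 0.14 × 5.63382e-14 = 7.88735e-15
  π_2·L_2 = 0.48 × 0.000106765 = 5.12472e-05
  π_3·L_3 = 0.10 × 1.73235e-05 = 1.73235e-06
  π_4·L_4 = 0.28 × 0.00108073 = 0.000302606
Sum: 7.88735e-15 + 5.12472e-05 + 1.73235e-06 + 0.000302606 = 0.000355585
So the posterior for Class 2 is 5.12472e-05 / 0.000355585 ≈ 0.1441.

0.1441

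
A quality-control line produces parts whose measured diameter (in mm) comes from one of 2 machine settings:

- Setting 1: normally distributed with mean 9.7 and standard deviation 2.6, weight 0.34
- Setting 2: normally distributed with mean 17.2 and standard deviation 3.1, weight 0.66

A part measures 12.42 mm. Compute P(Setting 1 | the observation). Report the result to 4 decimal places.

The responsibility of component k is w_k f_k(x) divided by Σ_j w_j f_j(x).
Component likelihoods at x = 12.42 mm:
  L_1 = 0.0887733
  L_2 = 0.0391983
Unnormalised posteriors:
  w_1·L_1 = 0.34 × 0.0887733 = 0.0301829
  w_2·L_2 = 0.66 × 0.0391983 = 0.0258708
Denominator: 0.0301829 + 0.0258708 = 0.0560538
P(Setting 1 | data) ≈ 0.5385

0.5385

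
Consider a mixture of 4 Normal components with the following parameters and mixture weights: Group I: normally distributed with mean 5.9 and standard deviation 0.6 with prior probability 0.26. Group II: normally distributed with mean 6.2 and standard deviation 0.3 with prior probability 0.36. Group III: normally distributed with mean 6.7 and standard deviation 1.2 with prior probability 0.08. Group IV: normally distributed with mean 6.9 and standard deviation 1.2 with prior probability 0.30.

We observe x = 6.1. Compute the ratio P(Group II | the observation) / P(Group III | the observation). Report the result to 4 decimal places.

19.2944

Posterior odds = (w_i f_i(x)) / (w_j f_j(x)); the normalising sum cancels.
Normal densities:
  p_I = 0.628972
  p_II = 1.25794
  p_III = 0.293388
  p_IV = 0.266207
0.45286 / 0.023471 ≈ 19.2944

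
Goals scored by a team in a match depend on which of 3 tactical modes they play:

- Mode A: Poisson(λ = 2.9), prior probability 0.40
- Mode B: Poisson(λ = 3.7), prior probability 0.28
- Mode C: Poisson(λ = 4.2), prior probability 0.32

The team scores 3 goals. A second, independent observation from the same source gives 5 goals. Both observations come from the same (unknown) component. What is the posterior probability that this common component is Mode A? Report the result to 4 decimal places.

0.3182

By Bayes' theorem, P(k | x) = π_k f_k(x) / Σ_j π_j f_j(x).
Since both observations come from the same component, the likelihood for component k is f_k(x₁)·f_k(x₂).
  f_A = [e^(−2.9)·2.9^3/3! = 0.22366] × [0.0940491] = 0.021035
  f_B = [e^(−3.7)·3.7^3/3! = 0.20872] × [0.142869] = 0.0298196
  f_C = [e^(−4.2)·4.2^3/3! = 0.185165] × [0.163316] = 0.0302404
Weight by the priors:
  π_A·f_A = 0.40 × 0.021035 = 0.00841402
  π_B·f_B = 0.28 × 0.0298196 = 0.00834949
  π_C·f_C = 0.32 × 0.0302404 = 0.00967694
Marginal: 0.00841402 + 0.00834949 + 0.00967694 = 0.0264405
P(Mode A | x) ≈ 0.3182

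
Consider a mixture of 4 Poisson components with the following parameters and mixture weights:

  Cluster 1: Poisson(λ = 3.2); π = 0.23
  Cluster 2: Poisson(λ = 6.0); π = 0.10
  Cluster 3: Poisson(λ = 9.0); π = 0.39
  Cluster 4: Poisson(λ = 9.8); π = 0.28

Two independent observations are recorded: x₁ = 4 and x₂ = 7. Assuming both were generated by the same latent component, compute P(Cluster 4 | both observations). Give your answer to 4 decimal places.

The responsibility of component k is π_k f_k(x) divided by Σ_j π_j f_j(x).
Since both observations come from the same component, the likelihood for component k is f_k(x₁)·f_k(x₂).
  L_1 = [0.178093] × [0.0277893] = 0.00494907
  L_2 = [0.133853] × [0.137677] = 0.0184284
  L_3 = [0.0337372] × [0.117116] = 0.00395116
  L_4 = [0.0213112] × [0.0955138] = 0.00203551
Prior × likelihood for each component:
  π_1·L_1 = 0.23 × 0.00494907 = 0.00113829
  π_2·L_2 = 0.10 × 0.0184284 = 0.00184284
  π_3·L_3 = 0.39 × 0.00395116 = 0.00154095
  π_4·L_4 = 0.28 × 0.00203551 = 0.000569943
Normaliser: 0.00113829 + 0.00184284 + 0.00154095 + 0.000569943 = 0.00509202
P(Cluster 4 | x₁, x₂) ≈ 0.1119

0.1119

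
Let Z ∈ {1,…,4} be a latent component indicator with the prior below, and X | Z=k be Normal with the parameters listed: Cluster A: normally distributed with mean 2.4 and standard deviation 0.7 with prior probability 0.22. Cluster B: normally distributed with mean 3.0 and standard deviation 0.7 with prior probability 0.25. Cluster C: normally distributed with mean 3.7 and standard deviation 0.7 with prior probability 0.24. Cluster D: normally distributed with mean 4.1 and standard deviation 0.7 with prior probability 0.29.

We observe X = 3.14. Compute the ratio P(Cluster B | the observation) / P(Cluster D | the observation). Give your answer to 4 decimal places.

2.1641

Only the two components matter; the odds are (P(Z=i) f_i(x)) / (P(Z=j) f_j(x)).
Normal densities:
  p_A = 0.325941
  p_B = 0.558632
  p_C = 0.413845
  p_D = 0.222535
Odds = (0.25/0.29) × (0.558632/0.222535) = 0.862069 × 2.51031 ≈ 2.1641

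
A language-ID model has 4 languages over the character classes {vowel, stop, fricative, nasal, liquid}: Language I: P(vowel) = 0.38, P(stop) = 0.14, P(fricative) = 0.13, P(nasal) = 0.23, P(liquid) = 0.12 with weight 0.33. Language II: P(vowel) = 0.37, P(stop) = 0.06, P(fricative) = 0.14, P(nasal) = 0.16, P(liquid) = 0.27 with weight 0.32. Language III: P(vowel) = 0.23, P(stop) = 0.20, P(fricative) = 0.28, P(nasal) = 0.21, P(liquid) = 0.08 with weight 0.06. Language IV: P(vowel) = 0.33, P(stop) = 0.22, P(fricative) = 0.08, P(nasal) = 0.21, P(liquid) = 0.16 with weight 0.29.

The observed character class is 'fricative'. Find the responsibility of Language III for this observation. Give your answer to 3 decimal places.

0.132

Posterior ∝ prior × likelihood, so P(k | x) ∝ π_k f_k(x); normalise over all components.
Evaluate each component's likelihood at the observed value:
  p_I = 0.13
  p_II = 0.14
  p_III = 0.28
  p_IV = 0.08
Weight by the priors:
  π_I·p_I = 0.33 × 0.13 = 0.0429
  π_II·p_II = 0.32 × 0.14 = 0.0448
  π_III·p_III = 0.06 × 0.28 = 0.0168
  π_IV·p_IV = 0.29 × 0.08 = 0.0232
Marginal: 0.0429 + 0.0448 + 0.0168 + 0.0232 = 0.1277
P(Language III | 'fricative') ≈ 0.132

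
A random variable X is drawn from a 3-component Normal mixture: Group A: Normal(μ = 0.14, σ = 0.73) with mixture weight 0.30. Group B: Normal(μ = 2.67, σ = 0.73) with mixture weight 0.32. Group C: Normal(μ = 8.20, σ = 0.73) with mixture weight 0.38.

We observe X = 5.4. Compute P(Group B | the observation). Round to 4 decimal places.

P(component k | x) = w_k·f_k(x) / marginal(x), where marginal(x) = Σ_j w_j·f_j(x).
Evaluate each component's likelihood at the observed value:
  f_A = (1/(0.73·√(2π)))·exp(−(5.4−0.14)²/(2·0.73²)) = 0.546496·exp(-25.95947) = 2.90759e-12
  f_B = (1/(0.73·√(2π)))·exp(−(5.4−2.67)²/(2·0.73²)) = 0.546496·exp(-6.99278) = 0.000501953
  f_C = (1/(0.73·√(2π)))·exp(−(5.4−8.20)²/(2·0.73²)) = 0.546496·exp(-7.35598) = 0.000349082
Unnormalised posteriors:
  w_A·f_A = 0.30 × 2.90759e-12 = 8.72278e-13
  w_B·f_B = 0.32 × 0.000501953 = 0.000160625
  w_C·f_C = 0.38 × 0.000349082 = 0.000132651
Evidence: 8.72278e-13 + 0.000160625 + 0.000132651 = 0.000293276
P(Group B | x) ≈ 0.5477

0.5477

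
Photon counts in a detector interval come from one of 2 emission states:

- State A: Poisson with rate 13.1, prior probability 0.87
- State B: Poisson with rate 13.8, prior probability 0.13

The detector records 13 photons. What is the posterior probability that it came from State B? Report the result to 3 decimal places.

0.127

Posterior ∝ prior × likelihood, so P(k | x) ∝ w_k f_k(x); normalise over all components.
Evaluate each component's likelihood at the observed value:
  L_A = 0.109898
  L_B = 0.10737
Multiply by the mixture weights:
  w_A·L_A = 0.87 × 0.109898 = 0.095611
  w_B·L_B = 0.13 × 0.10737 = 0.0139581
Evidence: 0.095611 + 0.0139581 = 0.109569
P(State B | data) ≈ 0.127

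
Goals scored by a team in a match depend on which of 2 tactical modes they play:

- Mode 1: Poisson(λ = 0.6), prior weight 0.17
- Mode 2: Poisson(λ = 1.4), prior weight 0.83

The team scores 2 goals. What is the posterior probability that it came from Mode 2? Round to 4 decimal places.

The responsibility of component k is P(Z=k) f_k(x) divided by Σ_j P(Z=j) f_j(x).
Evaluate each component's likelihood at the observed value:
  p_1 = e^(−0.6)·0.6^2/2! = 0.0987861
  p_2 = e^(−1.4)·1.4^2/2! = 0.241665
Multiply by the mixture weights:
  P(Z=1)·p_1 = 0.17 × 0.0987861 = 0.0167936
  P(Z=2)·p_2 = 0.83 × 0.241665 = 0.200582
Sum: 0.0167936 + 0.200582 = 0.217376
P(Mode 2 | 2 goals) = 0.200582 / 0.217376 ≈ 0.9227

0.9227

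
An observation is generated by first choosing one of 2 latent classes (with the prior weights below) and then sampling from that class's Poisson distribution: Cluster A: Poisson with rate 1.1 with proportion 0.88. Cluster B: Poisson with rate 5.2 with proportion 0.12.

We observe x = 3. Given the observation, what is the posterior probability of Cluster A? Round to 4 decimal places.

0.8073

Posterior ∝ prior × likelihood, so P(k | x) ∝ π_k f_k(x); normalise over all components.
Poisson probabilities:
  p_A = e^(−1.1)·1.1^3/3! = 0.0738419
  p_B = e^(−5.2)·5.2^3/3! = 0.129279
Weight by the priors:
  π_A·p_A = 0.88 × 0.0738419 = 0.0649809
  π_B·p_B = 0.12 × 0.129279 = 0.0155135
Normaliser: 0.0649809 + 0.0155135 = 0.0804943
P(Cluster A | 3) ≈ 0.8073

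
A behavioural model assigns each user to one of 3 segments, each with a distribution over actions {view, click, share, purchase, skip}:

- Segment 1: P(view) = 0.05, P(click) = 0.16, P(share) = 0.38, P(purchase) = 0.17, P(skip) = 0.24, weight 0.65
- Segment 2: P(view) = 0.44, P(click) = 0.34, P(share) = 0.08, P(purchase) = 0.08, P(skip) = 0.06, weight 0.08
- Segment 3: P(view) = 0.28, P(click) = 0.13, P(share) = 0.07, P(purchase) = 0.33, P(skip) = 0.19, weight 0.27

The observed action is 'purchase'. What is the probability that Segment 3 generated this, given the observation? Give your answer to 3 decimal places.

0.433

Posterior ∝ prior × likelihood, so P(k | x) ∝ π_k f_k(x); normalise over all components.
Categorical probabilities:
  p_1 = 0.17
  p_2 = 0.08
  p_3 = 0.33
Unnormalised posteriors:
  π_1·p_1 = 0.65 × 0.17 = 0.1105
  π_2·p_2 = 0.08 × 0.08 = 0.0064
  π_3·p_3 = 0.27 × 0.33 = 0.0891
Marginal: 0.1105 + 0.0064 + 0.0891 = 0.206
P(Segment 3 | x) = 0.0891 / 0.206 ≈ 0.433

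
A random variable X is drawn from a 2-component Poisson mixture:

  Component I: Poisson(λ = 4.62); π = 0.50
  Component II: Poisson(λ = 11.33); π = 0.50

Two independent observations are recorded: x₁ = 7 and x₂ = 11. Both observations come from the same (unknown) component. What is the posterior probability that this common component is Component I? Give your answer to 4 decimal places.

0.0614

By Bayes' theorem, P(k | x) = w_k f_k(x) / Σ_j w_j f_j(x).
Since both observations come from the same component, the likelihood for component k is f_k(x₁)·f_k(x₂).
  L_I = [0.0878259] × [0.00505203] = 0.000443699
  L_II = [0.0570982] × [0.1188] = 0.00678327
Multiply by the mixture weights:
  w_I·L_I = 0.50 × 0.000443699 = 0.000221849
  w_II·L_II = 0.50 × 0.00678327 = 0.00339164
Marginal: 0.000221849 + 0.00339164 = 0.00361348
P(Component I | x₁,x₂) ≈ 0.0614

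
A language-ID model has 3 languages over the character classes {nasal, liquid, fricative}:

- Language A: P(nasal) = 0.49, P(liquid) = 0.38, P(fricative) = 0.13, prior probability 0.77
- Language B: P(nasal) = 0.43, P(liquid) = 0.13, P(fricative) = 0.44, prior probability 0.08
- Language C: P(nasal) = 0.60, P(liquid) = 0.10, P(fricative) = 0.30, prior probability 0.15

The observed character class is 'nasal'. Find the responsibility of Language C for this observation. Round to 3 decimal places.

The responsibility of component k is w_k f_k(x) divided by Σ_j w_j f_j(x).
Component likelihoods at x = 'nasal':
  f_A = 0.49
  f_B = 0.43
  f_C = 0.6
Prior × likelihood for each component:
  w_A·f_A = 0.77 × 0.49 = 0.3773
  w_B·f_B = 0.08 × 0.43 = 0.0344
  w_C·f_C = 0.15 × 0.6 = 0.09
Normaliser: 0.3773 + 0.0344 + 0.09 = 0.5017
P(Language C | x) ≈ 0.179

0.179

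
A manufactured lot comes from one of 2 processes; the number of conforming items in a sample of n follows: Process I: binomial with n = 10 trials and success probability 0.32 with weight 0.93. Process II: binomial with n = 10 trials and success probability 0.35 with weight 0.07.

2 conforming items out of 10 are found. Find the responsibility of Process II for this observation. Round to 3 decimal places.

By Bayes' theorem, P(k | x) = π_k f_k(x) / Σ_j π_j f_j(x).
Component likelihoods at x = 2 conforming items out of 10:
  f_I = C(10,2)·0.32^2·0.68^8 = 45·0.1024·0.0457163 = 0.210661
  f_II = C(10,2)·0.35^2·0.65^8 = 45·0.1225·0.0318645 = 0.175653
Multiply by the mixture weights:
  π_I·f_I = 0.93 × 0.210661 = 0.195915
  π_II·f_II = 0.07 × 0.175653 = 0.0122957
Evidence: 0.195915 + 0.0122957 = 0.20821
P(Process II | the observation) ≈ 0.059

0.059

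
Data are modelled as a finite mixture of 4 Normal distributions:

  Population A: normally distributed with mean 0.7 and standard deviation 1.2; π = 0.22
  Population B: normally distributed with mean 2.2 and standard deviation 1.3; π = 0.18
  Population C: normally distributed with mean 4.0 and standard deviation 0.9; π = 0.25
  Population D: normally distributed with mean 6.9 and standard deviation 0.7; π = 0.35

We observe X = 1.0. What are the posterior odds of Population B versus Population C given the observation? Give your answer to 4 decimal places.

84.2081

Since P(k|x) ∝ P(Z=k) f_k(x), the posterior odds are P(Z=i) f_i(x) / (P(Z=j) f_j(x)).
Evaluate each component's likelihood at the observed value:
  p_A = (1/(1.2·√(2π)))·exp(−(1.0−0.7)²/(2·1.2²)) = 0.332452·exp(-0.03125) = 0.322223
  p_B = (1/(1.3·√(2π)))·exp(−(1.0−2.2)²/(2·1.3²)) = 0.306879·exp(-0.42604) = 0.20042
  p_C = (1/(0.9·√(2π)))·exp(−(1.0−4.0)²/(2·0.9²)) = 0.443269·exp(-5.55556) = 0.00171364
  p_D = (1/(0.7·√(2π)))·exp(−(1.0−6.9)²/(2·0.7²)) = 0.569918·exp(-35.52041) = 2.13548e-16
Odds = (0.18/0.25) × (0.20042/0.00171364) = 0.72 × 116.956 ≈ 84.2081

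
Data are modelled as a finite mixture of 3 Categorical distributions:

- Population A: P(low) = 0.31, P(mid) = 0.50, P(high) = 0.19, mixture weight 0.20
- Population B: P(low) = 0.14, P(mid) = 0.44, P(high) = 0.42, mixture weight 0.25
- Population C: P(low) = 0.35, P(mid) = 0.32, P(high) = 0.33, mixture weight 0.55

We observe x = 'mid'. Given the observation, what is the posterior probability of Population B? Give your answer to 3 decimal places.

0.285

By Bayes' theorem, P(k | x) = P(Z=k) f_k(x) / Σ_j P(Z=j) f_j(x).
Categorical probabilities:
  f_A = P(mid | comp) = 0.50
  f_B = P(mid | comp) = 0.44
  f_C = P(mid | comp) = 0.32
Weight by the priors:
  P(Z=A)·f_A = 0.20 × 0.5 = 0.1
  P(Z=B)·f_B = 0.25 × 0.44 = 0.11
  P(Z=C)·f_C = 0.55 × 0.32 = 0.176
Denominator: 0.1 + 0.11 + 0.176 = 0.386
Responsibility of Population B: 0.11 / 0.386 ≈ 0.285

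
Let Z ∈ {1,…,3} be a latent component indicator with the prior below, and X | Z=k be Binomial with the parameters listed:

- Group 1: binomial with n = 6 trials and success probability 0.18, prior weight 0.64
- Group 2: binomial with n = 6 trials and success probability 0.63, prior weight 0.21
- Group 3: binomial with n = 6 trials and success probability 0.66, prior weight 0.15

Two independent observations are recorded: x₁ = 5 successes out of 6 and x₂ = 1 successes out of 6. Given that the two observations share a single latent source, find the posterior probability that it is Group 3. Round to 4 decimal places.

0.3221

P(component k | x) = π_k·f_k(x) / marginal(x), where marginal(x) = Σ_j π_j·f_j(x).
Since both observations come from the same component, the likelihood for component k is f_k(x₁)·f_k(x₂).
  f_1 = [C(6,5)·0.18^5·0.82^1 = 6·0.000188957·0.82 = 0.000929667] × [0.400399] = 0.000372238
  f_2 = [C(6,5)·0.63^5·0.37^1 = 6·0.0992437·0.37 = 0.220321] × [0.026212] = 0.00577506
  f_3 = [C(6,5)·0.66^5·0.34^1 = 6·0.125233·0.34 = 0.255476] × [0.0179924] = 0.00459663
Unnormalised posteriors:
  π_1·f_1 = 0.64 × 0.000372238 = 0.000238232
  π_2·f_2 = 0.21 × 0.00577506 = 0.00121276
  π_3·f_3 = 0.15 × 0.00459663 = 0.000689495
Denominator: 0.000238232 + 0.00121276 + 0.000689495 = 0.00214049
Responsibility of Group 3: 0.000689495 / 0.00214049 ≈ 0.3221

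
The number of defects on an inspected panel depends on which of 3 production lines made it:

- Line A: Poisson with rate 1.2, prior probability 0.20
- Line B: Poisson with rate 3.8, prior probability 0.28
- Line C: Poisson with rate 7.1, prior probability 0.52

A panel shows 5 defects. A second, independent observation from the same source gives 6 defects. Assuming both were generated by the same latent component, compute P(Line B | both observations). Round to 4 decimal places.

0.2900

P(component k | x) = P(Z=k)·f_k(x) / marginal(x), where marginal(x) = Σ_j P(Z=j)·f_j(x).
Since both observations come from the same component, the likelihood for component k is f_k(x₁)·f_k(x₂).
  L_A = [0.00624556] × [0.00124911] = 7.80141e-06
  L_B = [0.147713] × [0.0935513] = 0.0138187
  L_C = [0.124057] × [0.1468] = 0.0182115
Unnormalised posteriors:
  P(Z=A)·L_A = 0.20 × 7.80141e-06 = 1.56028e-06
  P(Z=B)·L_B = 0.28 × 0.0138187 = 0.00386924
  P(Z=C)·L_C = 0.52 × 0.0182115 = 0.00947
Evidence: 1.56028e-06 + 0.00386924 + 0.00947 = 0.0133408
P(Line B | x₁, x₂) ≈ 0.2900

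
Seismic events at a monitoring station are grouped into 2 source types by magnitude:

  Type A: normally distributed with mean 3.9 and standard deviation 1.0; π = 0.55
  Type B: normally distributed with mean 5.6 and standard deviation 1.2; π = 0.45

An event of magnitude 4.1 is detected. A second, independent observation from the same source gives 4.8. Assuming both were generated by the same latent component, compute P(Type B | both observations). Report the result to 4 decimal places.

Posterior ∝ prior × likelihood, so P(k | x) ∝ π_k f_k(x); normalise over all components.
Since both observations come from the same component, the likelihood for component k is f_k(x₁)·f_k(x₂).
  L_A = [0.391043] × [0.266085] = 0.104051
  L_B = [0.152208] × [0.266207] = 0.0405187
Prior × likelihood for each component:
  π_A·L_A = 0.55 × 0.104051 = 0.0572279
  π_B·L_B = 0.45 × 0.0405187 = 0.0182334
Evidence: 0.0572279 + 0.0182334 = 0.0754613
P(Type B | data) = 0.0182334 / 0.0754613 ≈ 0.2416

0.2416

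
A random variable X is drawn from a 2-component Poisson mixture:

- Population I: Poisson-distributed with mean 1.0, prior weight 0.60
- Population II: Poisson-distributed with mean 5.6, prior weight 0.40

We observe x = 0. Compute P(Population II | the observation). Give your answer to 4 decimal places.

P(component k | x) = π_k·f_k(x) / marginal(x), where marginal(x) = Σ_j π_j·f_j(x).
Poisson probabilities:
  p_I = e^(−1.0)·1.0^0/0! = 0.367879
  p_II = e^(−5.6)·5.6^0/0! = 0.00369786
Multiply by the mixture weights:
  π_I·p_I = 0.60 × 0.367879 = 0.220728
  π_II·p_II = 0.40 × 0.00369786 = 0.00147915
Sum: 0.220728 + 0.00147915 = 0.222207
Responsibility of Population II: 0.00147915 / 0.222207 ≈ 0.0067

0.0067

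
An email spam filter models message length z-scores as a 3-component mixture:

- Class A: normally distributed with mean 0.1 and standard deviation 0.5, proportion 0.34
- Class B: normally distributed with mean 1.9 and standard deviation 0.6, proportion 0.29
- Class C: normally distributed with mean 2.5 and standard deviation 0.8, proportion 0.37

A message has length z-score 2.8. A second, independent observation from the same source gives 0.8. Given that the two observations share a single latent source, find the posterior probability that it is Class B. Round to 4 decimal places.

0.4636

Apply Bayes' rule: the posterior for each component is proportional to its prior times its likelihood at x.
Since both observations come from the same component, the likelihood for component k is f_k(x₁)·f_k(x₂).
  p_A = [(1/(0.5·√(2π)))·exp(−(2.8−0.1)²/(2·0.5²)) = 0.797885·exp(-14.58000) = 3.71472e-07] × [0.299455] = 1.11239e-07
  p_B = [(1/(0.6·√(2π)))·exp(−(2.8−1.9)²/(2·0.6²)) = 0.664904·exp(-1.12500) = 0.215863] × [0.123852] = 0.026735
  p_C = [(1/(0.8·√(2π)))·exp(−(2.8−2.5)²/(2·0.8²)) = 0.498678·exp(-0.07031) = 0.464819] × [0.0521512] = 0.0242409
Prior × likelihood for each component:
  π_A·p_A = 0.34 × 1.11239e-07 = 3.78213e-08
  π_B·p_B = 0.29 × 0.026735 = 0.00775315
  π_C·p_C = 0.37 × 0.0242409 = 0.00896912
Marginal: 3.78213e-08 + 0.00775315 + 0.00896912 = 0.0167223
P(Class B | x₁,x₂) ≈ 0.4636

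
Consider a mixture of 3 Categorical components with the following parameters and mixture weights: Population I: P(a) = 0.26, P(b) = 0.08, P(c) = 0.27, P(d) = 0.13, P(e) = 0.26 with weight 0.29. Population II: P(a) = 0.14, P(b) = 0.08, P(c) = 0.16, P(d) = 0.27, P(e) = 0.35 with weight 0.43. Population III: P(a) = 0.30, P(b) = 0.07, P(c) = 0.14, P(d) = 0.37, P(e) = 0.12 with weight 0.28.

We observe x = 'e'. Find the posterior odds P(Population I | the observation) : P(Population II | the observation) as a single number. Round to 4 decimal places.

Since P(k|x) ∝ w_k f_k(x), the posterior odds are w_i f_i(x) / (w_j f_j(x)).
Categorical probabilities:
  f_I = 0.26
  f_II = 0.35
  f_III = 0.12
Posterior odds = (w_I·f_I) / (w_II·f_II) = (0.29·0.26) / (0.43·0.35) = 0.0754 / 0.1505 ≈ 0.5010

0.5010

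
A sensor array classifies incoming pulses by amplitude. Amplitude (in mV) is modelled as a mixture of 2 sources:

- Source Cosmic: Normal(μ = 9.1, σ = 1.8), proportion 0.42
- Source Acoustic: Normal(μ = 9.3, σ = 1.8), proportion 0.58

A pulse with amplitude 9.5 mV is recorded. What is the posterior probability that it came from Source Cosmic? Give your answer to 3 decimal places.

P(component k | x) = w_k·f_k(x) / marginal(x), where marginal(x) = Σ_j w_j·f_j(x).
Component likelihoods at x = 9.5 mV:
  f_Cosmic = (1/(1.8·√(2π)))·exp(−(9.5−9.1)²/(2·1.8²)) = 0.221635·exp(-0.02469) = 0.216229
  f_Acoustic = (1/(1.8·√(2π)))·exp(−(9.5−9.3)²/(2·1.8²)) = 0.221635·exp(-0.00617) = 0.220271
Weight by the priors:
  w_Cosmic·f_Cosmic = 0.42 × 0.216229 = 0.0908162
  w_Acoustic·f_Acoustic = 0.58 × 0.220271 = 0.127757
Normaliser: 0.0908162 + 0.127757 = 0.218573
Responsibility of Source Cosmic: 0.0908162 / 0.218573 ≈ 0.415

0.415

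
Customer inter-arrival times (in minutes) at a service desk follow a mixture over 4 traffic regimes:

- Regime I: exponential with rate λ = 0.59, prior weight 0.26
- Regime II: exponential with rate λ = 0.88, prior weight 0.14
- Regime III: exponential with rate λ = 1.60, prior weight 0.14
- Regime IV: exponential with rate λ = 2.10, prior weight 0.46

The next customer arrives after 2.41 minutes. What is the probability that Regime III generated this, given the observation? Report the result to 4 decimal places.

P(component k | x) = π_k·f_k(x) / marginal(x), where marginal(x) = Σ_j π_j·f_j(x).
Exponential densities:
  p_I = 0.142341
  p_II = 0.105543
  p_III = 0.0338439
  p_IV = 0.0133124
Multiply by the mixture weights:
  π_I·p_I = 0.26 × 0.142341 = 0.0370085
  π_II·p_II = 0.14 × 0.105543 = 0.0147761
  π_III·p_III = 0.14 × 0.0338439 = 0.00473815
  π_IV·p_IV = 0.46 × 0.0133124 = 0.00612368
Denominator: 0.0370085 + 0.0147761 + 0.00473815 + 0.00612368 = 0.0626464
P(Regime III | data) ≈ 0.0756

0.0756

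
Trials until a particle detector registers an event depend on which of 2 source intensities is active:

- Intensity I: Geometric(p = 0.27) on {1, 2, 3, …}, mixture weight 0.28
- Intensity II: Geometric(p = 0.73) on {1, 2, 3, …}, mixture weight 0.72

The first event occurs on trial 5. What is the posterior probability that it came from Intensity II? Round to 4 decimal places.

0.1151

By Bayes' theorem, P(k | x) = π_k f_k(x) / Σ_j π_j f_j(x).
Component likelihoods at x = 5:
  p_I = 0.0766753
  p_II = 0.00387952
Weight by the priors:
  π_I·p_I = 0.28 × 0.0766753 = 0.0214691
  π_II·p_II = 0.72 × 0.00387952 = 0.00279325
Evidence: 0.0214691 + 0.00279325 = 0.0242623
P(Intensity II | the observation) = 0.00279325 / 0.0242623 ≈ 0.1151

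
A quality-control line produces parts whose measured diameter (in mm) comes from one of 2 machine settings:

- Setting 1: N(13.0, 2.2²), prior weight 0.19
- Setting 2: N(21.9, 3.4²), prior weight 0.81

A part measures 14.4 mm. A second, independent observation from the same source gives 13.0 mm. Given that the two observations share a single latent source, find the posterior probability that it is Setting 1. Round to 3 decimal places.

Apply Bayes' rule: the posterior for each component is proportional to its prior times its likelihood at x.
Since both observations come from the same component, the likelihood for component k is f_k(x₁)·f_k(x₂).
  p_1 = [0.148099] × [0.181337] = 0.0268559
  p_2 = [0.0102994] × [0.00381524] = 3.92946e-05
Multiply by the mixture weights:
  P(Z=1)·p_1 = 0.19 × 0.0268559 = 0.00510261
  P(Z=2)·p_2 = 0.81 × 3.92946e-05 = 3.18286e-05
Sum: 0.00510261 + 3.18286e-05 = 0.00513444
P(Setting 1 | x) ≈ 0.994

0.994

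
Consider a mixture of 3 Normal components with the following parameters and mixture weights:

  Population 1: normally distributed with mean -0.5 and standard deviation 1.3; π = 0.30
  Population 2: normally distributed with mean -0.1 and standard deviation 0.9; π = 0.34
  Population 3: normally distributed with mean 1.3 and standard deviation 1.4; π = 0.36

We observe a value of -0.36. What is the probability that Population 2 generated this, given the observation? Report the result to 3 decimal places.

Apply Bayes' rule: the posterior for each component is proportional to its prior times its likelihood at x.
Evaluate each component's likelihood at the observed value:
  f_1 = 0.305104
  f_2 = 0.425153
  f_3 = 0.141088
Weight by the priors:
  P(Z=1)·f_1 = 0.30 × 0.305104 = 0.0915313
  P(Z=2)·f_2 = 0.34 × 0.425153 = 0.144552
  P(Z=3)·f_3 = 0.36 × 0.141088 = 0.0507918
Evidence: 0.0915313 + 0.144552 + 0.0507918 = 0.286875
P(Population 2 | -0.36) ≈ 0.504

0.504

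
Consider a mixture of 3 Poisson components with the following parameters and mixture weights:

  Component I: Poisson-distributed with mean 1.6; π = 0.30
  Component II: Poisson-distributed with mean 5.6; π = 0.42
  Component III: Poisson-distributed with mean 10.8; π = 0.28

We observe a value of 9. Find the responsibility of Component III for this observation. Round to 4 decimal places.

0.5757

The responsibility of component k is P(Z=k) f_k(x) divided by Σ_j P(Z=j) f_j(x).
Evaluate each component's likelihood at the observed value:
  f_I = 3.82336e-05
  f_II = 0.0551925
  f_III = 0.112375
Unnormalised posteriors:
  P(Z=I)·f_I = 0.30 × 3.82336e-05 = 1.14701e-05
  P(Z=II)·f_II = 0.42 × 0.0551925 = 0.0231809
  P(Z=III)·f_III = 0.28 × 0.112375 = 0.031465
Evidence: 1.14701e-05 + 0.0231809 + 0.031465 = 0.0546574
P(Component III | 9) = 0.031465 / 0.0546574 ≈ 0.5757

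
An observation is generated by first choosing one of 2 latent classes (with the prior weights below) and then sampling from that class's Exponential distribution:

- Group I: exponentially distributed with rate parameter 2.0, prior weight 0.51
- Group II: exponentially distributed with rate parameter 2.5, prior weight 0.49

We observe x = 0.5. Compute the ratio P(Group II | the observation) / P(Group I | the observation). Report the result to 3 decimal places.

0.935

Only the two components matter; the odds are (π_i f_i(x)) / (π_j f_j(x)).
Component likelihoods at x = 0.5:
  p_I = 0.735759
  p_II = 0.716262
Posterior odds = (π_II·p_II) / (π_I·p_I) = (0.49·0.716262) / (0.51·0.735759) = 0.350968 / 0.375237 ≈ 0.935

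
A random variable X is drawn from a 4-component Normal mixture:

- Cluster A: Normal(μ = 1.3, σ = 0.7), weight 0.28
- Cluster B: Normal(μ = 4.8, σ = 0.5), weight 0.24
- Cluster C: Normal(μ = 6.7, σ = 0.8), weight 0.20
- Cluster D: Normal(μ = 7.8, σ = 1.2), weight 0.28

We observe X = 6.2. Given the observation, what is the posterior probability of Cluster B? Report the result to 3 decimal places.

The responsibility of component k is w_k f_k(x) divided by Σ_j w_j f_j(x).
Normal densities:
  p_A = (1/(0.7·√(2π)))·exp(−(6.2−1.3)²/(2·0.7²)) = 0.569918·exp(-24.50000) = 1.30496e-11
  p_B = (1/(0.5·√(2π)))·exp(−(6.2−4.8)²/(2·0.5²)) = 0.797885·exp(-3.92000) = 0.0158309
  p_C = (1/(0.8·√(2π)))·exp(−(6.2−6.7)²/(2·0.8²)) = 0.498678·exp(-0.19531) = 0.410201
  p_D = (1/(1.2·√(2π)))·exp(−(6.2−7.8)²/(2·1.2²)) = 0.332452·exp(-0.88889) = 0.136675
Multiply by the mixture weights:
  w_A·p_A = 0.28 × 1.30496e-11 = 3.65389e-12
  w_B·p_B = 0.24 × 0.0158309 = 0.00379942
  w_C·p_C = 0.20 × 0.410201 = 0.0820402
  w_D·p_D = 0.28 × 0.136675 = 0.038269
Sum: 3.65389e-12 + 0.00379942 + 0.0820402 + 0.038269 = 0.124109
Responsibility of Cluster B: 0.00379942 / 0.124109 ≈ 0.031

0.031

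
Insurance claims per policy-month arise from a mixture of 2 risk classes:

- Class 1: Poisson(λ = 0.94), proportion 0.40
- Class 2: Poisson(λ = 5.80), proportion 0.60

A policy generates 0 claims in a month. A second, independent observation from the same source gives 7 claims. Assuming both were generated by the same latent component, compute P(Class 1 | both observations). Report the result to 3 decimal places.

0.032

By Bayes' theorem, P(k | x) = w_k f_k(x) / Σ_j w_j f_j(x).
Since both observations come from the same component, the likelihood for component k is f_k(x₁)·f_k(x₂).
  f_1 = [e^(−0.94)·0.94^0/0! = 0.390628] × [5.02606e-05] = 1.96332e-05
  f_2 = [e^(−5.80)·5.80^0/0! = 0.00302755] × [0.132635] = 0.000401559
Multiply by the mixture weights:
  w_1·f_1 = 0.40 × 1.96332e-05 = 7.85327e-06
  w_2·f_2 = 0.60 × 0.000401559 = 0.000240935
Sum: 7.85327e-06 + 0.000240935 = 0.000248789
P(Class 1 | x) ≈ 0.032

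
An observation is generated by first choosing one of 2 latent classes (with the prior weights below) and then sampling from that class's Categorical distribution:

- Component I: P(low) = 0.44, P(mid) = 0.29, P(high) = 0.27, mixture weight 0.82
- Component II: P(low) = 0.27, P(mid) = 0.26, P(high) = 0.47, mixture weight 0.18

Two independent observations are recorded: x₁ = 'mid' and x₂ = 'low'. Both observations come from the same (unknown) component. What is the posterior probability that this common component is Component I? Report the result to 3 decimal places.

0.892

P(component k | x) = π_k·f_k(x) / marginal(x), where marginal(x) = Σ_j π_j·f_j(x).
Since both observations come from the same component, the likelihood for component k is f_k(x₁)·f_k(x₂).
  L_I = [0.29] × [0.44] = 0.1276
  L_II = [0.26] × [0.27] = 0.0702
Unnormalised posteriors:
  π_I·L_I = 0.82 × 0.1276 = 0.104632
  π_II·L_II = 0.18 × 0.0702 = 0.012636
Evidence: 0.104632 + 0.012636 = 0.117268
P(Component I | x₁,x₂) ≈ 0.892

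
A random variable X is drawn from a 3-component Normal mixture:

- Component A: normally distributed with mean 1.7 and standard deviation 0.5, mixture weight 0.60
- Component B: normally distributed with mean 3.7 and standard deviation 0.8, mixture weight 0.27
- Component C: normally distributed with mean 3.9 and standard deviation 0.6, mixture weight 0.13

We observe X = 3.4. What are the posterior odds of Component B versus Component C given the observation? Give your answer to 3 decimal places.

2.055

Only the two components matter; the odds are (π_i f_i(x)) / (π_j f_j(x)).
Normal densities:
  p_A = 0.00246444
  p_B = 0.464819
  p_C = 0.469853
Posterior odds = (π_B·p_B) / (π_C·p_C) = (0.27·0.464819) / (0.13·0.469853) = 0.125501 / 0.0610809 ≈ 2.055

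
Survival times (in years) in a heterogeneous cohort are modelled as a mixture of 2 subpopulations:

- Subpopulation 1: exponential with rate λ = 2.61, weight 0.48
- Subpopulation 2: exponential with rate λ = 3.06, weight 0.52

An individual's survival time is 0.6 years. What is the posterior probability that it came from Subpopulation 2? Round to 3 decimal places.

P(component k | x) = π_k·f_k(x) / marginal(x), where marginal(x) = Σ_j π_j·f_j(x).
Component likelihoods at x = 0.6 years:
  f_1 = 2.61·e^(−2.61·0.6) = 2.61·e^(−1.5660) = 0.545174
  f_2 = 3.06·e^(−3.06·0.6) = 3.06·e^(−1.8360) = 0.487929
Multiply by the mixture weights:
  π_1·f_1 = 0.48 × 0.545174 = 0.261684
  π_2·f_2 = 0.52 × 0.487929 = 0.253723
Normaliser: 0.261684 + 0.253723 = 0.515407
P(Subpopulation 2 | x) ≈ 0.492

0.492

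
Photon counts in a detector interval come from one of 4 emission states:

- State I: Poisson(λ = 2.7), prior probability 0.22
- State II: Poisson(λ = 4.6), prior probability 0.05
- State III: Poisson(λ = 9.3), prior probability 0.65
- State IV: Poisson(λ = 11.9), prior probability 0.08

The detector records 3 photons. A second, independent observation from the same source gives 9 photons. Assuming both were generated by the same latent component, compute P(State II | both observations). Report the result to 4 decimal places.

0.1560

P(component k | x) = π_k·f_k(x) / marginal(x), where marginal(x) = Σ_j π_j·f_j(x).
Since both observations come from the same component, the likelihood for component k is f_k(x₁)·f_k(x₂).
  p_I = [0.220468] × [0.00141226] = 0.000311358
  p_II = [0.163068] × [0.0255448] = 0.00416553
  p_III = [0.0122563] × [0.131113] = 0.00160696
  p_IV = [0.00190715] × [0.0895479] = 0.000170781
Multiply by the mixture weights:
  π_I·p_I = 0.22 × 0.000311358 = 6.84989e-05
  π_II·p_II = 0.05 × 0.00416553 = 0.000208277
  π_III·p_III = 0.65 × 0.00160696 = 0.00104452
  π_IV·p_IV = 0.08 × 0.000170781 = 1.36625e-05
Sum: 6.84989e-05 + 0.000208277 + 0.00104452 + 1.36625e-05 = 0.00133496
P(State II | x₁,x₂) ≈ 0.1560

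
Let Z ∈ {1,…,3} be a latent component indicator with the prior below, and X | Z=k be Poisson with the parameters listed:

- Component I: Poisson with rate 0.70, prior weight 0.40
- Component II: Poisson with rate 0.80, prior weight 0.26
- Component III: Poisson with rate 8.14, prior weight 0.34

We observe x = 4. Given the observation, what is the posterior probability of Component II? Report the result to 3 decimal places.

By Bayes' theorem, P(k | x) = P(Z=k) f_k(x) / Σ_j P(Z=j) f_j(x).
Evaluate each component's likelihood at the observed value:
  L_I = e^(−0.70)·0.70^4/4! = 0.00496792
  L_II = e^(−0.80)·0.80^4/4! = 0.00766855
  L_III = e^(−8.14)·8.14^4/4! = 0.0533494
Prior × likelihood for each component:
  P(Z=I)·L_I = 0.40 × 0.00496792 = 0.00198717
  P(Z=II)·L_II = 0.26 × 0.00766855 = 0.00199382
  P(Z=III)·L_III = 0.34 × 0.0533494 = 0.0181388
Normaliser: 0.00198717 + 0.00199382 + 0.0181388 = 0.0221198
P(Component II | 4) = 0.00199382 / 0.0221198 ≈ 0.090

0.090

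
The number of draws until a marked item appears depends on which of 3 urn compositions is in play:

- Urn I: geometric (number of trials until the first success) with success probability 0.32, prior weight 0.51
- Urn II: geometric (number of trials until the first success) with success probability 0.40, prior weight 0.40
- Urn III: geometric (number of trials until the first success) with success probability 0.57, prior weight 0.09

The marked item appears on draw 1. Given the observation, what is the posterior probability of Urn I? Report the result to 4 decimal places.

0.4358

Apply Bayes' rule: the posterior for each component is proportional to its prior times its likelihood at x.
Evaluate each component's likelihood at the observed value:
  f_I = 0.32·(1−0.32)^0 = 0.32·1 = 0.32
  f_II = 0.40·(1−0.40)^0 = 0.40·1 = 0.4
  f_III = 0.57·(1−0.57)^0 = 0.57·1 = 0.57
Weight by the priors:
  π_I·f_I = 0.51 × 0.32 = 0.1632
  π_II·f_II = 0.40 × 0.4 = 0.16
  π_III·f_III = 0.09 × 0.57 = 0.0513
Marginal: 0.1632 + 0.16 + 0.0513 = 0.3745
P(Urn I | 1) ≈ 0.4358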